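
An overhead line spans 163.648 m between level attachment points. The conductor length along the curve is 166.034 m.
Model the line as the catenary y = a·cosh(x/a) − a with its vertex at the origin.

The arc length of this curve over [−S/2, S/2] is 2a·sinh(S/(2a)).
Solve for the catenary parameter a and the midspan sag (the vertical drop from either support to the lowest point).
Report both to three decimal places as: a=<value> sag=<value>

seed: a₀ = √(S³/(24(L−S))) = √(163.648³/(24·2.386)) = 276.646521
iter 1: u=0.295771  f(a)=+1.046e-02  f'(a)=-1.740e-02  a ← 276.646521 − (+1.046e-02/-1.740e-02) = 277.247537
iter 2: u=0.295130  f(a)=+3.418e-05  f'(a)=-1.729e-02  a ← 277.247537 − (+3.418e-05/-1.729e-02) = 277.249514
iter 3: u=0.295128  f(a)=+3.677e-10  f'(a)=-1.729e-02  a ← 277.249514 − (+3.677e-10/-1.729e-02) = 277.249514
iter 4: u=0.295128  f(a)=+0.000e+00  f'(a)=-1.729e-02  a ← 277.249514 − (+0.000e+00/-1.729e-02) = 277.249514
converged: |Δa| < 1e-12 after 4 iterations
sag = a·(cosh(S/(2a)) − 1) = 277.249514·(cosh(0.295128) − 1) = 12.162157
T_max/T_min = cosh(S/(2a)) = 1.043867

a=277.250 sag=12.162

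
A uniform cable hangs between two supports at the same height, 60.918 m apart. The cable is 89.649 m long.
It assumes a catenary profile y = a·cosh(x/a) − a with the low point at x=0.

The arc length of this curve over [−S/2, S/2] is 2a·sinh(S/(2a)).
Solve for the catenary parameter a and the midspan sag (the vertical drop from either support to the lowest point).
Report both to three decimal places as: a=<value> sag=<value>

seed: a₀ = √(S³/(24(L−S))) = √(60.918³/(24·28.731)) = 18.106623
iter 1: u=1.682202  f(a)=+4.350e+00  f'(a)=-4.167e+00  a ← 18.106623 − (+4.350e+00/-4.167e+00) = 19.150499
iter 2: u=1.590507  f(a)=+4.046e-01  f'(a)=-3.425e+00  a ← 19.150499 − (+4.046e-01/-3.425e+00) = 19.268610
iter 3: u=1.580757  f(a)=+4.291e-03  f'(a)=-3.353e+00  a ← 19.268610 − (+4.291e-03/-3.353e+00) = 19.269890
iter 4: u=1.580652  f(a)=+4.941e-07  f'(a)=-3.352e+00  a ← 19.269890 − (+4.941e-07/-3.352e+00) = 19.269890
iter 5: u=1.580652  f(a)=-2.842e-14  f'(a)=-3.352e+00  a ← 19.269890 − (-2.842e-14/-3.352e+00) = 19.269890
converged: |Δa| < 1e-12 after 5 iterations
sag = a·(cosh(S/(2a)) − 1) = 19.269890·(cosh(1.580652) − 1) = 29.521138
T_max/T_min = cosh(S/(2a)) = 2.531983

a=19.270 sag=29.521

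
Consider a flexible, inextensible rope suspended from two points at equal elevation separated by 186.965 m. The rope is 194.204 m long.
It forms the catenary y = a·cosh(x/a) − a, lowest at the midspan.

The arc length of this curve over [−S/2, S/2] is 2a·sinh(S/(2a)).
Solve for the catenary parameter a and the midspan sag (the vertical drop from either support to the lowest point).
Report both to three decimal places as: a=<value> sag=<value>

seed: a₀ = √(S³/(24(L−S))) = √(186.965³/(24·7.239)) = 193.952580
iter 1: u=0.481986  f(a)=+8.455e-02  f'(a)=-7.640e-02  a ← 193.952580 − (+8.455e-02/-7.640e-02) = 195.059338
iter 2: u=0.479252  f(a)=+7.292e-04  f'(a)=-7.508e-02  a ← 195.059338 − (+7.292e-04/-7.508e-02) = 195.069050
iter 3: u=0.479228  f(a)=+5.528e-08  f'(a)=-7.507e-02  a ← 195.069050 − (+5.528e-08/-7.507e-02) = 195.069050
iter 4: u=0.479228  f(a)=+0.000e+00  f'(a)=-7.507e-02  a ← 195.069050 − (+0.000e+00/-7.507e-02) = 195.069050
converged: |Δa| < 1e-12 after 4 iterations
sag = a·(cosh(S/(2a)) − 1) = 195.069050·(cosh(0.479228) − 1) = 22.831690
T_max/T_min = cosh(S/(2a)) = 1.117044

a=195.069 sag=22.832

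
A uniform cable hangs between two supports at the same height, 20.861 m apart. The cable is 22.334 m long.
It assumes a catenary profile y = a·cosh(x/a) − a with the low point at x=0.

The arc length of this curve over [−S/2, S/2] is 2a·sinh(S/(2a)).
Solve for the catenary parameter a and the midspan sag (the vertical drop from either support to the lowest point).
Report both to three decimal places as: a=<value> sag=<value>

a=16.192 sag=3.477

seed: a₀ = √(S³/(24(L−S))) = √(20.861³/(24·1.473)) = 16.024913
iter 1: u=0.650893  f(a)=+3.152e-02  f'(a)=-1.917e-01  a ← 16.024913 − (+3.152e-02/-1.917e-01) = 16.189294
iter 2: u=0.644284  f(a)=+4.916e-04  f'(a)=-1.858e-01  a ← 16.189294 − (+4.916e-04/-1.858e-01) = 16.191939
iter 3: u=0.644179  f(a)=+1.238e-07  f'(a)=-1.857e-01  a ← 16.191939 − (+1.238e-07/-1.857e-01) = 16.191940
iter 4: u=0.644179  f(a)=+7.105e-15  f'(a)=-1.857e-01  a ← 16.191940 − (+7.105e-15/-1.857e-01) = 16.191940
converged: |Δa| < 1e-12 after 4 iterations
sag = a·(cosh(S/(2a)) − 1) = 16.191940·(cosh(0.644179) − 1) = 3.477346
T_max/T_min = cosh(S/(2a)) = 1.214758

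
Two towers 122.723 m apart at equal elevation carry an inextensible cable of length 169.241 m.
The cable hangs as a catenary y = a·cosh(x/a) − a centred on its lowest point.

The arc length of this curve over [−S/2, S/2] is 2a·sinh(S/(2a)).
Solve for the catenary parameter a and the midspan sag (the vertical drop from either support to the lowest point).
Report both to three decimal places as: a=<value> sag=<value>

seed: a₀ = √(S³/(24(L−S))) = √(122.723³/(24·46.518)) = 40.688606
iter 1: u=1.508076  f(a)=+5.585e+00  f'(a)=-2.851e+00  a ← 40.688606 − (+5.585e+00/-2.851e+00) = 42.647983
iter 2: u=1.438790  f(a)=+4.288e-01  f'(a)=-2.428e+00  a ← 42.647983 − (+4.288e-01/-2.428e+00) = 42.824570
iter 3: u=1.432857  f(a)=+2.992e-03  f'(a)=-2.394e+00  a ← 42.824570 − (+2.992e-03/-2.394e+00) = 42.825820
iter 4: u=1.432816  f(a)=+1.479e-07  f'(a)=-2.394e+00  a ← 42.825820 − (+1.479e-07/-2.394e+00) = 42.825820
iter 5: u=1.432816  f(a)=+5.684e-14  f'(a)=-2.394e+00  a ← 42.825820 − (+5.684e-14/-2.394e+00) = 42.825820
converged: |Δa| < 1e-12 after 5 iterations
sag = a·(cosh(S/(2a)) − 1) = 42.825820·(cosh(1.432816) − 1) = 52.014466
T_max/T_min = cosh(S/(2a)) = 2.214559

a=42.826 sag=52.014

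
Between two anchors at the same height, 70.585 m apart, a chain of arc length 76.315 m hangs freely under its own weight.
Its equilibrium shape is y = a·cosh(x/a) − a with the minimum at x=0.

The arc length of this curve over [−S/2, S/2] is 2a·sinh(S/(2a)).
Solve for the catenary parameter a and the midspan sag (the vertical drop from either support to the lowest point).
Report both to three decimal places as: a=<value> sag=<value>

seed: a₀ = √(S³/(24(L−S))) = √(70.585³/(24·5.730)) = 50.569155
iter 1: u=0.697906  f(a)=+1.412e-01  f'(a)=-2.379e-01  a ← 50.569155 − (+1.412e-01/-2.379e-01) = 51.162698
iter 2: u=0.689809  f(a)=+2.524e-03  f'(a)=-2.294e-01  a ← 51.162698 − (+2.524e-03/-2.294e-01) = 51.173700
iter 3: u=0.689661  f(a)=+8.394e-07  f'(a)=-2.293e-01  a ← 51.173700 − (+8.394e-07/-2.293e-01) = 51.173704
iter 4: u=0.689661  f(a)=+7.105e-14  f'(a)=-2.293e-01  a ← 51.173704 − (+7.105e-14/-2.293e-01) = 51.173704
converged: |Δa| < 1e-12 after 4 iterations
sag = a·(cosh(S/(2a)) − 1) = 51.173704·(cosh(0.689661) − 1) = 12.660008
T_max/T_min = cosh(S/(2a)) = 1.247393

a=51.174 sag=12.660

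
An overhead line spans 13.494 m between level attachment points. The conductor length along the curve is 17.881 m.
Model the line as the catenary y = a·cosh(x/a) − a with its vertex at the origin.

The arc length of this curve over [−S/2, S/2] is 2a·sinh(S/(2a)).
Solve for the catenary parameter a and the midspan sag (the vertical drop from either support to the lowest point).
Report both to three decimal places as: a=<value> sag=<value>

seed: a₀ = √(S³/(24(L−S))) = √(13.494³/(24·4.387)) = 4.830829
iter 1: u=1.396655  f(a)=+4.483e-01  f'(a)=-2.196e+00  a ← 4.830829 − (+4.483e-01/-2.196e+00) = 5.034958
iter 2: u=1.340031  f(a)=+2.998e-02  f'(a)=-1.911e+00  a ← 5.034958 − (+2.998e-02/-1.911e+00) = 5.050643
iter 3: u=1.335870  f(a)=+1.553e-04  f'(a)=-1.892e+00  a ← 5.050643 − (+1.553e-04/-1.892e+00) = 5.050725
iter 4: u=1.335848  f(a)=+4.218e-09  f'(a)=-1.891e+00  a ← 5.050725 − (+4.218e-09/-1.891e+00) = 5.050725
iter 5: u=1.335848  f(a)=+0.000e+00  f'(a)=-1.891e+00  a ← 5.050725 − (+0.000e+00/-1.891e+00) = 5.050725
converged: |Δa| < 1e-12 after 5 iterations
sag = a·(cosh(S/(2a)) − 1) = 5.050725·(cosh(1.335848) − 1) = 5.217788
T_max/T_min = cosh(S/(2a)) = 2.033077

a=5.051 sag=5.218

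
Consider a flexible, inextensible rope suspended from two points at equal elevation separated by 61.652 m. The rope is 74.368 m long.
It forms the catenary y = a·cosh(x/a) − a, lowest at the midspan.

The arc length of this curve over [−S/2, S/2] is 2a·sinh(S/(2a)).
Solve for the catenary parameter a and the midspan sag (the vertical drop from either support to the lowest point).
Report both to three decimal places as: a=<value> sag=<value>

a=28.530 sag=18.338

seed: a₀ = √(S³/(24(L−S))) = √(61.652³/(24·12.716)) = 27.710214
iter 1: u=1.112442  f(a)=+8.104e-01  f'(a)=-1.036e+00  a ← 27.710214 − (+8.104e-01/-1.036e+00) = 28.492082
iter 2: u=1.081915  f(a)=+3.557e-02  f'(a)=-9.473e-01  a ← 28.492082 − (+3.557e-02/-9.473e-01) = 28.529625
iter 3: u=1.080491  f(a)=+7.546e-05  f'(a)=-9.433e-01  a ← 28.529625 − (+7.546e-05/-9.433e-01) = 28.529705
iter 4: u=1.080488  f(a)=+3.413e-10  f'(a)=-9.433e-01  a ← 28.529705 − (+3.413e-10/-9.433e-01) = 28.529705
iter 5: u=1.080488  f(a)=+0.000e+00  f'(a)=-9.433e-01  a ← 28.529705 − (+0.000e+00/-9.433e-01) = 28.529705
converged: |Δa| < 1e-12 after 5 iterations
sag = a·(cosh(S/(2a)) − 1) = 28.529705·(cosh(1.080488) − 1) = 18.338130
T_max/T_min = cosh(S/(2a)) = 1.642773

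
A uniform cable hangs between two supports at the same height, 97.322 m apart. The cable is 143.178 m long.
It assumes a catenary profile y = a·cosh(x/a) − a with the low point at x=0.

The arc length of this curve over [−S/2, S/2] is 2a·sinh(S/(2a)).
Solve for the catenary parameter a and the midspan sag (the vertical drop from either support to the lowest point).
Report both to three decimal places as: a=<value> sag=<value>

a=30.799 sag=47.134

seed: a₀ = √(S³/(24(L−S))) = √(97.322³/(24·45.856)) = 28.940953
iter 1: u=1.681389  f(a)=+6.936e+00  f'(a)=-4.160e+00  a ← 28.940953 − (+6.936e+00/-4.160e+00) = 30.608146
iter 2: u=1.589806  f(a)=+6.445e-01  f'(a)=-3.420e+00  a ← 30.608146 − (+6.445e-01/-3.420e+00) = 30.796594
iter 3: u=1.580077  f(a)=+6.823e-03  f'(a)=-3.348e+00  a ← 30.796594 − (+6.823e-03/-3.348e+00) = 30.798632
iter 4: u=1.579973  f(a)=+7.828e-07  f'(a)=-3.347e+00  a ← 30.798632 − (+7.828e-07/-3.347e+00) = 30.798633
iter 5: u=1.579973  f(a)=+0.000e+00  f'(a)=-3.347e+00  a ← 30.798633 − (+0.000e+00/-3.347e+00) = 30.798633
converged: |Δa| < 1e-12 after 5 iterations
sag = a·(cosh(S/(2a)) − 1) = 30.798633·(cosh(1.579973) − 1) = 47.134292
T_max/T_min = cosh(S/(2a)) = 2.530402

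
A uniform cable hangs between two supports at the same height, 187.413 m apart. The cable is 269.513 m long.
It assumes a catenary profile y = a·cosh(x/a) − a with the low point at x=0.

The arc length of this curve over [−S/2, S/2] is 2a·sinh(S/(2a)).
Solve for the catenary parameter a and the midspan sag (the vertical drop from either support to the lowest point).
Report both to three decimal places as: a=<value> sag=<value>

a=61.270 sag=86.762

seed: a₀ = √(S³/(24(L−S))) = √(187.413³/(24·82.100)) = 57.799272
iter 1: u=1.621240  f(a)=+1.149e+01  f'(a)=-3.661e+00  a ← 57.799272 − (+1.149e+01/-3.661e+00) = 60.937648
iter 2: u=1.537744  f(a)=+1.002e+00  f'(a)=-3.048e+00  a ← 60.937648 − (+1.002e+00/-3.048e+00) = 61.266463
iter 3: u=1.529491  f(a)=+9.234e-03  f'(a)=-2.992e+00  a ← 61.266463 − (+9.234e-03/-2.992e+00) = 61.269549
iter 4: u=1.529414  f(a)=+8.000e-07  f'(a)=-2.992e+00  a ← 61.269549 − (+8.000e-07/-2.992e+00) = 61.269549
iter 5: u=1.529414  f(a)=+5.684e-14  f'(a)=-2.992e+00  a ← 61.269549 − (+5.684e-14/-2.992e+00) = 61.269549
converged: |Δa| < 1e-12 after 5 iterations
sag = a·(cosh(S/(2a)) − 1) = 61.269549·(cosh(1.529414) − 1) = 86.761772
T_max/T_min = cosh(S/(2a)) = 2.416067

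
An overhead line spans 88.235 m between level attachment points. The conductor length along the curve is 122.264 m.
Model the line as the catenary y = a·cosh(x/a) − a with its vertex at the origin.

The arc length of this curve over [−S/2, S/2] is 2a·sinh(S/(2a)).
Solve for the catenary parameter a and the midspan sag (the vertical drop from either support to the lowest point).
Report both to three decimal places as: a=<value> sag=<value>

seed: a₀ = √(S³/(24(L−S))) = √(88.235³/(24·34.029)) = 29.002212
iter 1: u=1.521177  f(a)=+4.161e+00  f'(a)=-2.937e+00  a ← 29.002212 − (+4.161e+00/-2.937e+00) = 30.419254
iter 2: u=1.450315  f(a)=+3.244e-01  f'(a)=-2.495e+00  a ← 30.419254 − (+3.244e-01/-2.495e+00) = 30.549282
iter 3: u=1.444142  f(a)=+2.340e-03  f'(a)=-2.459e+00  a ← 30.549282 − (+2.340e-03/-2.459e+00) = 30.550234
iter 4: u=1.444097  f(a)=+1.237e-07  f'(a)=-2.459e+00  a ← 30.550234 − (+1.237e-07/-2.459e+00) = 30.550234
iter 5: u=1.444097  f(a)=+0.000e+00  f'(a)=-2.459e+00  a ← 30.550234 − (+0.000e+00/-2.459e+00) = 30.550234
converged: |Δa| < 1e-12 after 5 iterations
sag = a·(cosh(S/(2a)) − 1) = 30.550234·(cosh(1.444097) − 1) = 37.790371
T_max/T_min = cosh(S/(2a)) = 2.236991

a=30.550 sag=37.790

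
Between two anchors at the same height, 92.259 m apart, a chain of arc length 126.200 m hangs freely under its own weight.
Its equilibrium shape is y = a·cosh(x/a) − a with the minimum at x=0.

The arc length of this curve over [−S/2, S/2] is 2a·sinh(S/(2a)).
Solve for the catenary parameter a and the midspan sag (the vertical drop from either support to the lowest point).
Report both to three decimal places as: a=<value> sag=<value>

a=32.635 sag=38.405

seed: a₀ = √(S³/(24(L−S))) = √(92.259³/(24·33.941)) = 31.048826
iter 1: u=1.485708  f(a)=+3.949e+00  f'(a)=-2.709e+00  a ← 31.048826 − (+3.949e+00/-2.709e+00) = 32.506806
iter 2: u=1.419072  f(a)=+2.952e-01  f'(a)=-2.317e+00  a ← 32.506806 − (+2.952e-01/-2.317e+00) = 32.634185
iter 3: u=1.413533  f(a)=+1.944e-03  f'(a)=-2.287e+00  a ← 32.634185 − (+1.944e-03/-2.287e+00) = 32.635035
iter 4: u=1.413496  f(a)=+8.554e-08  f'(a)=-2.287e+00  a ← 32.635035 − (+8.554e-08/-2.287e+00) = 32.635035
iter 5: u=1.413496  f(a)=+1.421e-14  f'(a)=-2.287e+00  a ← 32.635035 − (+1.421e-14/-2.287e+00) = 32.635035
converged: |Δa| < 1e-12 after 5 iterations
sag = a·(cosh(S/(2a)) − 1) = 32.635035·(cosh(1.413496) − 1) = 38.404781
T_max/T_min = cosh(S/(2a)) = 2.176796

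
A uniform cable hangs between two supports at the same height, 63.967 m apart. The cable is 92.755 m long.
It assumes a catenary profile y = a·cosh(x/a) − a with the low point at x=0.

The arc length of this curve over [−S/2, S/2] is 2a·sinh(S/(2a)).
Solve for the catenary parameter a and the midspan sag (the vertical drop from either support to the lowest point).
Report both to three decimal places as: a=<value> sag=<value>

seed: a₀ = √(S³/(24(L−S))) = √(63.967³/(24·28.788)) = 19.463575
iter 1: u=1.643249  f(a)=+4.146e+00  f'(a)=-3.838e+00  a ← 19.463575 − (+4.146e+00/-3.838e+00) = 20.543914
iter 2: u=1.556836  f(a)=+3.703e-01  f'(a)=-3.180e+00  a ← 20.543914 − (+3.703e-01/-3.180e+00) = 20.660328
iter 3: u=1.548064  f(a)=+3.592e-03  f'(a)=-3.119e+00  a ← 20.660328 − (+3.592e-03/-3.119e+00) = 20.661479
iter 4: u=1.547977  f(a)=+3.453e-07  f'(a)=-3.118e+00  a ← 20.661479 − (+3.453e-07/-3.118e+00) = 20.661479
iter 5: u=1.547977  f(a)=+2.842e-14  f'(a)=-3.118e+00  a ← 20.661479 − (+2.842e-14/-3.118e+00) = 20.661479
converged: |Δa| < 1e-12 after 5 iterations
sag = a·(cosh(S/(2a)) − 1) = 20.661479·(cosh(1.547977) − 1) = 30.110257
T_max/T_min = cosh(S/(2a)) = 2.457314

a=20.661 sag=30.110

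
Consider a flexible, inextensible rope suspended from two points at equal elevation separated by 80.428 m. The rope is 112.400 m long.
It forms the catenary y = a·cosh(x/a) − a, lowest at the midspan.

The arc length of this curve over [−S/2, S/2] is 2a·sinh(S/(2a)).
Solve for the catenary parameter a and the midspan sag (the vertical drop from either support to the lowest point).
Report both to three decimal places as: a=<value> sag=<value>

seed: a₀ = √(S³/(24(L−S))) = √(80.428³/(24·31.972)) = 26.038765
iter 1: u=1.544390  f(a)=+4.037e+00  f'(a)=-3.094e+00  a ← 26.038765 − (+4.037e+00/-3.094e+00) = 27.343632
iter 2: u=1.470690  f(a)=+3.233e-01  f'(a)=-2.616e+00  a ← 27.343632 − (+3.233e-01/-2.616e+00) = 27.467199
iter 3: u=1.464074  f(a)=+2.472e-03  f'(a)=-2.576e+00  a ← 27.467199 − (+2.472e-03/-2.576e+00) = 27.468159
iter 4: u=1.464022  f(a)=+1.470e-07  f'(a)=-2.576e+00  a ← 27.468159 − (+1.470e-07/-2.576e+00) = 27.468159
iter 5: u=1.464022  f(a)=+1.421e-14  f'(a)=-2.576e+00  a ← 27.468159 − (+1.421e-14/-2.576e+00) = 27.468159
converged: |Δa| < 1e-12 after 5 iterations
sag = a·(cosh(S/(2a)) − 1) = 27.468159·(cosh(1.464022) − 1) = 35.085336
T_max/T_min = cosh(S/(2a)) = 2.277309

a=27.468 sag=35.085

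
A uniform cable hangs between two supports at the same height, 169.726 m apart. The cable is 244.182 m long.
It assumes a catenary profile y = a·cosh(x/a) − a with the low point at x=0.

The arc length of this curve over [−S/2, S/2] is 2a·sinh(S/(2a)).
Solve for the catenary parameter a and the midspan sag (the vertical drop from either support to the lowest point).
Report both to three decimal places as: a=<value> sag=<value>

a=55.452 sag=78.641

seed: a₀ = √(S³/(24(L−S))) = √(169.726³/(24·74.456)) = 52.307877
iter 1: u=1.622375  f(a)=+1.044e+01  f'(a)=-3.670e+00  a ← 52.307877 − (+1.044e+01/-3.670e+00) = 55.151335
iter 2: u=1.538730  f(a)=+9.114e-01  f'(a)=-3.055e+00  a ← 55.151335 − (+9.114e-01/-3.055e+00) = 55.449685
iter 3: u=1.530451  f(a)=+8.420e-03  f'(a)=-2.999e+00  a ← 55.449685 − (+8.420e-03/-2.999e+00) = 55.452493
iter 4: u=1.530373  f(a)=+7.334e-07  f'(a)=-2.998e+00  a ← 55.452493 − (+7.334e-07/-2.998e+00) = 55.452494
iter 5: u=1.530373  f(a)=-2.842e-14  f'(a)=-2.998e+00  a ← 55.452494 − (-2.842e-14/-2.998e+00) = 55.452494
converged: |Δa| < 1e-12 after 5 iterations
sag = a·(cosh(S/(2a)) − 1) = 55.452494·(cosh(1.530373) − 1) = 78.641471
T_max/T_min = cosh(S/(2a)) = 2.418177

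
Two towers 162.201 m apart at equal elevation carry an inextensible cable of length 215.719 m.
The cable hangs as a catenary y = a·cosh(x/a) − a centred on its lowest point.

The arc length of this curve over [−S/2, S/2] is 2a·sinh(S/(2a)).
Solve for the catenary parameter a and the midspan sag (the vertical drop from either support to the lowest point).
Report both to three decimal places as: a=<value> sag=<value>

a=60.300 sag=63.271

seed: a₀ = √(S³/(24(L−S))) = √(162.201³/(24·53.518)) = 57.640101
iter 1: u=1.407015  f(a)=+5.554e+00  f'(a)=-2.252e+00  a ← 57.640101 − (+5.554e+00/-2.252e+00) = 60.106899
iter 2: u=1.349271  f(a)=+3.764e-01  f'(a)=-1.956e+00  a ← 60.106899 − (+3.764e-01/-1.956e+00) = 60.299380
iter 3: u=1.344964  f(a)=+2.007e-03  f'(a)=-1.935e+00  a ← 60.299380 − (+2.007e-03/-1.935e+00) = 60.300418
iter 4: u=1.344941  f(a)=+5.775e-08  f'(a)=-1.935e+00  a ← 60.300418 − (+5.775e-08/-1.935e+00) = 60.300418
iter 5: u=1.344941  f(a)=+5.684e-14  f'(a)=-1.935e+00  a ← 60.300418 − (+5.684e-14/-1.935e+00) = 60.300418
converged: |Δa| < 1e-12 after 5 iterations
sag = a·(cosh(S/(2a)) − 1) = 60.300418·(cosh(1.344941) − 1) = 63.270664
T_max/T_min = cosh(S/(2a)) = 2.049257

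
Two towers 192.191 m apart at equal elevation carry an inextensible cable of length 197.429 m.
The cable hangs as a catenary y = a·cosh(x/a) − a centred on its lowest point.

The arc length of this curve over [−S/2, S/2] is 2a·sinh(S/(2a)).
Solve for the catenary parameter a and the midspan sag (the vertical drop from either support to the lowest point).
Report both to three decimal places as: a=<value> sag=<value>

a=238.601 sag=19.614

seed: a₀ = √(S³/(24(L−S))) = √(192.191³/(24·5.238)) = 237.635435
iter 1: u=0.404382  f(a)=+4.299e-02  f'(a)=-4.481e-02  a ← 237.635435 − (+4.299e-02/-4.481e-02) = 238.594927
iter 2: u=0.402756  f(a)=+2.618e-04  f'(a)=-4.427e-02  a ← 238.594927 − (+2.618e-04/-4.427e-02) = 238.600841
iter 3: u=0.402746  f(a)=+9.838e-09  f'(a)=-4.426e-02  a ← 238.600841 − (+9.838e-09/-4.426e-02) = 238.600841
iter 4: u=0.402746  f(a)=+0.000e+00  f'(a)=-4.426e-02  a ← 238.600841 − (+0.000e+00/-4.426e-02) = 238.600841
converged: |Δa| < 1e-12 after 4 iterations
sag = a·(cosh(S/(2a)) − 1) = 238.600841·(cosh(0.402746) − 1) = 19.614019
T_max/T_min = cosh(S/(2a)) = 1.082204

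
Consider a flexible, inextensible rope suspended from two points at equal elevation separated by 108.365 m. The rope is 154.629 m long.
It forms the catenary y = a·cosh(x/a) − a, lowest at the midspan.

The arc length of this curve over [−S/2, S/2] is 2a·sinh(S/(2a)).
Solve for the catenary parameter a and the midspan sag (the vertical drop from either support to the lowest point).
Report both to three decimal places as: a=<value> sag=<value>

a=35.839 sag=49.378

seed: a₀ = √(S³/(24(L−S))) = √(108.365³/(24·46.264)) = 33.853716
iter 1: u=1.600489  f(a)=+6.300e+00  f'(a)=-3.500e+00  a ← 33.853716 − (+6.300e+00/-3.500e+00) = 35.653464
iter 2: u=1.519698  f(a)=+5.373e-01  f'(a)=-2.927e+00  a ← 35.653464 − (+5.373e-01/-2.927e+00) = 35.837036
iter 3: u=1.511914  f(a)=+4.712e-03  f'(a)=-2.876e+00  a ← 35.837036 − (+4.712e-03/-2.876e+00) = 35.838674
iter 4: u=1.511844  f(a)=+3.695e-07  f'(a)=-2.875e+00  a ← 35.838674 − (+3.695e-07/-2.875e+00) = 35.838674
iter 5: u=1.511844  f(a)=-2.842e-14  f'(a)=-2.875e+00  a ← 35.838674 − (-2.842e-14/-2.875e+00) = 35.838674
converged: |Δa| < 1e-12 after 5 iterations
sag = a·(cosh(S/(2a)) − 1) = 35.838674·(cosh(1.511844) − 1) = 49.378357
T_max/T_min = cosh(S/(2a)) = 2.377795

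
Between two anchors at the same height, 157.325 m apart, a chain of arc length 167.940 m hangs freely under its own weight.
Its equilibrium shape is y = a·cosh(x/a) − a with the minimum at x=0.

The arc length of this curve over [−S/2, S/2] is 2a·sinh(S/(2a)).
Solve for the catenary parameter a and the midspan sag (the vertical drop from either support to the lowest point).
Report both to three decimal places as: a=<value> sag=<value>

a=124.864 sag=25.608

seed: a₀ = √(S³/(24(L−S))) = √(157.325³/(24·10.615)) = 123.632027
iter 1: u=0.636263  f(a)=+2.169e-01  f'(a)=-1.788e-01  a ← 123.632027 − (+2.169e-01/-1.788e-01) = 124.845564
iter 2: u=0.630078  f(a)=+3.236e-03  f'(a)=-1.735e-01  a ← 124.845564 − (+3.236e-03/-1.735e-01) = 124.864216
iter 3: u=0.629984  f(a)=+7.440e-07  f'(a)=-1.734e-01  a ← 124.864216 − (+7.440e-07/-1.734e-01) = 124.864220
iter 4: u=0.629984  f(a)=+2.842e-14  f'(a)=-1.734e-01  a ← 124.864220 − (+2.842e-14/-1.734e-01) = 124.864220
converged: |Δa| < 1e-12 after 4 iterations
sag = a·(cosh(S/(2a)) − 1) = 124.864220·(cosh(0.629984) − 1) = 25.608483
T_max/T_min = cosh(S/(2a)) = 1.205091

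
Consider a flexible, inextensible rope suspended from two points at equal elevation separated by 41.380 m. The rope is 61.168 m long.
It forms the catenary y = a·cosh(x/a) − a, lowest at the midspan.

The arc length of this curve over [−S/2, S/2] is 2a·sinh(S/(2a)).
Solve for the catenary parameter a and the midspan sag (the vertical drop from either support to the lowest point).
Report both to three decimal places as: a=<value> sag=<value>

seed: a₀ = √(S³/(24(L−S))) = √(41.380³/(24·19.788)) = 12.214597
iter 1: u=1.693875  f(a)=+3.041e+00  f'(a)=-4.270e+00  a ← 12.214597 − (+3.041e+00/-4.270e+00) = 12.926665
iter 2: u=1.600568  f(a)=+2.862e-01  f'(a)=-3.501e+00  a ← 12.926665 − (+2.862e-01/-3.501e+00) = 13.008403
iter 3: u=1.590510  f(a)=+3.116e-03  f'(a)=-3.425e+00  a ← 13.008403 − (+3.116e-03/-3.425e+00) = 13.009312
iter 4: u=1.590399  f(a)=+3.784e-07  f'(a)=-3.424e+00  a ← 13.009312 − (+3.784e-07/-3.424e+00) = 13.009312
iter 5: u=1.590399  f(a)=+1.421e-14  f'(a)=-3.424e+00  a ← 13.009312 − (+1.421e-14/-3.424e+00) = 13.009312
converged: |Δa| < 1e-12 after 5 iterations
sag = a·(cosh(S/(2a)) − 1) = 13.009312·(cosh(1.590399) − 1) = 20.226561
T_max/T_min = cosh(S/(2a)) = 2.554776

a=13.009 sag=20.227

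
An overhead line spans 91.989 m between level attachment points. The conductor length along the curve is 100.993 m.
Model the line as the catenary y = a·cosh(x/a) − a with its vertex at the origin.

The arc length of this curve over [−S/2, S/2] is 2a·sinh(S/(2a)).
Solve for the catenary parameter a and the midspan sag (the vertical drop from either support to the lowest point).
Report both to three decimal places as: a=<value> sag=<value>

seed: a₀ = √(S³/(24(L−S))) = √(91.989³/(24·9.004)) = 60.017857
iter 1: u=0.766347  f(a)=+2.681e-01  f'(a)=-3.180e-01  a ← 60.017857 − (+2.681e-01/-3.180e-01) = 60.860912
iter 2: u=0.755731  f(a)=+5.754e-03  f'(a)=-3.045e-01  a ← 60.860912 − (+5.754e-03/-3.045e-01) = 60.879807
iter 3: u=0.755497  f(a)=+2.779e-06  f'(a)=-3.042e-01  a ← 60.879807 − (+2.779e-06/-3.042e-01) = 60.879816
iter 4: u=0.755497  f(a)=+6.395e-13  f'(a)=-3.042e-01  a ← 60.879816 − (+6.395e-13/-3.042e-01) = 60.879816
converged: |Δa| < 1e-12 after 4 iterations
sag = a·(cosh(S/(2a)) − 1) = 60.879816·(cosh(0.755497) − 1) = 18.216635
T_max/T_min = cosh(S/(2a)) = 1.299223

a=60.880 sag=18.217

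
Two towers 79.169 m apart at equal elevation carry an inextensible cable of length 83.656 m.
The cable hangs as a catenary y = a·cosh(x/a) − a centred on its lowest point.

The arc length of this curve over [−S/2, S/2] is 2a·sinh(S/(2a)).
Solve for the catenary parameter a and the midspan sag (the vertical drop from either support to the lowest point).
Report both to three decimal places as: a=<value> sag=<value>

seed: a₀ = √(S³/(24(L−S))) = √(79.169³/(24·4.487)) = 67.881133
iter 1: u=0.583144  f(a)=+7.691e-02  f'(a)=-1.368e-01  a ← 67.881133 − (+7.691e-02/-1.368e-01) = 68.443555
iter 2: u=0.578352  f(a)=+9.664e-04  f'(a)=-1.333e-01  a ← 68.443555 − (+9.664e-04/-1.333e-01) = 68.450803
iter 3: u=0.578291  f(a)=+1.569e-07  f'(a)=-1.333e-01  a ← 68.450803 − (+1.569e-07/-1.333e-01) = 68.450804
iter 4: u=0.578291  f(a)=+0.000e+00  f'(a)=-1.333e-01  a ← 68.450804 − (+0.000e+00/-1.333e-01) = 68.450804
converged: |Δa| < 1e-12 after 4 iterations
sag = a·(cosh(S/(2a)) − 1) = 68.450804·(cosh(0.578291) − 1) = 11.768235
T_max/T_min = cosh(S/(2a)) = 1.171923

a=68.451 sag=11.768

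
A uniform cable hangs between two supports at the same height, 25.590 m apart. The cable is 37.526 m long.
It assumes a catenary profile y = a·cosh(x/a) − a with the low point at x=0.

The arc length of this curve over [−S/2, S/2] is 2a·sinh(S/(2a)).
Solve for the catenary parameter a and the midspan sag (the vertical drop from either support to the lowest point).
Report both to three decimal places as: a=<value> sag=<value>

seed: a₀ = √(S³/(24(L−S))) = √(25.590³/(24·11.936)) = 7.648397
iter 1: u=1.672900  f(a)=+1.786e+00  f'(a)=-4.087e+00  a ← 7.648397 − (+1.786e+00/-4.087e+00) = 8.085413
iter 2: u=1.582480  f(a)=+1.645e-01  f'(a)=-3.366e+00  a ← 8.085413 − (+1.645e-01/-3.366e+00) = 8.134292
iter 3: u=1.572970  f(a)=+1.708e-03  f'(a)=-3.296e+00  a ← 8.134292 − (+1.708e-03/-3.296e+00) = 8.134810
iter 4: u=1.572870  f(a)=+1.885e-07  f'(a)=-3.295e+00  a ← 8.134810 − (+1.885e-07/-3.295e+00) = 8.134810
iter 5: u=1.572870  f(a)=+0.000e+00  f'(a)=-3.295e+00  a ← 8.134810 − (+0.000e+00/-3.295e+00) = 8.134810
converged: |Δa| < 1e-12 after 5 iterations
sag = a·(cosh(S/(2a)) − 1) = 8.134810·(cosh(1.572870) − 1) = 12.315747
T_max/T_min = cosh(S/(2a)) = 2.513956

a=8.135 sag=12.316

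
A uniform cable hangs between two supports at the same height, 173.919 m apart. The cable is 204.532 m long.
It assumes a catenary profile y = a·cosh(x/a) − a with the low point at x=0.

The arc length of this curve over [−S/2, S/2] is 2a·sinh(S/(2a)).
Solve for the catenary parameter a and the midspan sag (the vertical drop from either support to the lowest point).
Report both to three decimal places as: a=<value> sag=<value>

seed: a₀ = √(S³/(24(L−S))) = √(173.919³/(24·30.613)) = 84.617848
iter 1: u=1.027673  f(a)=+1.658e+00  f'(a)=-8.029e-01  a ← 84.617848 − (+1.658e+00/-8.029e-01) = 86.682563
iter 2: u=1.003195  f(a)=+6.262e-02  f'(a)=-7.433e-01  a ← 86.682563 − (+6.262e-02/-7.433e-01) = 86.766805
iter 3: u=1.002221  f(a)=+9.710e-05  f'(a)=-7.410e-01  a ← 86.766805 − (+9.710e-05/-7.410e-01) = 86.766936
iter 4: u=1.002219  f(a)=+2.343e-10  f'(a)=-7.410e-01  a ← 86.766936 − (+2.343e-10/-7.410e-01) = 86.766936
iter 5: u=1.002219  f(a)=+2.842e-14  f'(a)=-7.410e-01  a ← 86.766936 − (+2.842e-14/-7.410e-01) = 86.766936
converged: |Δa| < 1e-12 after 5 iterations
sag = a·(cosh(S/(2a)) − 1) = 86.766936·(cosh(1.002219) − 1) = 47.348074
T_max/T_min = cosh(S/(2a)) = 1.545693

a=86.767 sag=47.348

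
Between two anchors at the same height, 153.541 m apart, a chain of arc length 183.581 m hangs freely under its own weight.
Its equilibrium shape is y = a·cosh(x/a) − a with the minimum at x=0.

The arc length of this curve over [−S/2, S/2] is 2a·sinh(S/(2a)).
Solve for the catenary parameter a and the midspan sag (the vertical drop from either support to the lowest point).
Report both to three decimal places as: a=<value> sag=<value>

seed: a₀ = √(S³/(24(L−S))) = √(153.541³/(24·30.040)) = 70.856707
iter 1: u=1.083461  f(a)=+1.813e+00  f'(a)=-9.517e-01  a ← 70.856707 − (+1.813e+00/-9.517e-01) = 72.761989
iter 2: u=1.055091  f(a)=+7.571e-02  f'(a)=-8.737e-01  a ← 72.761989 − (+7.571e-02/-8.737e-01) = 72.848640
iter 3: u=1.053836  f(a)=+1.447e-04  f'(a)=-8.704e-01  a ← 72.848640 − (+1.447e-04/-8.704e-01) = 72.848806
iter 4: u=1.053833  f(a)=+5.311e-10  f'(a)=-8.704e-01  a ← 72.848806 − (+5.311e-10/-8.704e-01) = 72.848806
iter 5: u=1.053833  f(a)=+2.842e-14  f'(a)=-8.704e-01  a ← 72.848806 − (+2.842e-14/-8.704e-01) = 72.848806
converged: |Δa| < 1e-12 after 5 iterations
sag = a·(cosh(S/(2a)) − 1) = 72.848806·(cosh(1.053833) − 1) = 44.336707
T_max/T_min = cosh(S/(2a)) = 1.608613

a=72.849 sag=44.337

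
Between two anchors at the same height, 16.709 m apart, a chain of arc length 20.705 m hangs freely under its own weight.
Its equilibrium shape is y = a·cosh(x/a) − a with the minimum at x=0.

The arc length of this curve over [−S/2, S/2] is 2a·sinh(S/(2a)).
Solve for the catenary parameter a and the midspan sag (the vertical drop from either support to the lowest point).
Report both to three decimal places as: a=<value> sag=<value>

seed: a₀ = √(S³/(24(L−S))) = √(16.709³/(24·3.996)) = 6.974408
iter 1: u=1.197880  f(a)=+2.967e-01  f'(a)=-1.319e+00  a ← 6.974408 − (+2.967e-01/-1.319e+00) = 7.199345
iter 2: u=1.160453  f(a)=+1.496e-02  f'(a)=-1.189e+00  a ← 7.199345 − (+1.496e-02/-1.189e+00) = 7.211925
iter 3: u=1.158429  f(a)=+4.249e-05  f'(a)=-1.182e+00  a ← 7.211925 − (+4.249e-05/-1.182e+00) = 7.211961
iter 4: u=1.158423  f(a)=+3.450e-10  f'(a)=-1.182e+00  a ← 7.211961 − (+3.450e-10/-1.182e+00) = 7.211961
iter 5: u=1.158423  f(a)=+0.000e+00  f'(a)=-1.182e+00  a ← 7.211961 − (+0.000e+00/-1.182e+00) = 7.211961
converged: |Δa| < 1e-12 after 5 iterations
sag = a·(cosh(S/(2a)) − 1) = 7.211961·(cosh(1.158423) − 1) = 5.404958
T_max/T_min = cosh(S/(2a)) = 1.749444

a=7.212 sag=5.405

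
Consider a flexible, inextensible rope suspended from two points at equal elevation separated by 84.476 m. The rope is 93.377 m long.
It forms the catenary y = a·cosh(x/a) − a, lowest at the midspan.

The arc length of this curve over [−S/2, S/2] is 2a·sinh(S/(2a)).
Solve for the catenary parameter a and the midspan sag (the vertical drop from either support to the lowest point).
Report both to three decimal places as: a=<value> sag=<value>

seed: a₀ = √(S³/(24(L−S))) = √(84.476³/(24·8.901)) = 53.122070
iter 1: u=0.795112  f(a)=+2.856e-01  f'(a)=-3.568e-01  a ← 53.122070 − (+2.856e-01/-3.568e-01) = 53.922649
iter 2: u=0.783307  f(a)=+6.585e-03  f'(a)=-3.405e-01  a ← 53.922649 − (+6.585e-03/-3.405e-01) = 53.941989
iter 3: u=0.783026  f(a)=+3.683e-06  f'(a)=-3.401e-01  a ← 53.941989 − (+3.683e-06/-3.401e-01) = 53.942000
iter 4: u=0.783026  f(a)=+1.137e-12  f'(a)=-3.401e-01  a ← 53.942000 − (+1.137e-12/-3.401e-01) = 53.942000
converged: |Δa| < 1e-12 after 4 iterations
sag = a·(cosh(S/(2a)) − 1) = 53.942000·(cosh(0.783026) − 1) = 17.399120
T_max/T_min = cosh(S/(2a)) = 1.322552

a=53.942 sag=17.399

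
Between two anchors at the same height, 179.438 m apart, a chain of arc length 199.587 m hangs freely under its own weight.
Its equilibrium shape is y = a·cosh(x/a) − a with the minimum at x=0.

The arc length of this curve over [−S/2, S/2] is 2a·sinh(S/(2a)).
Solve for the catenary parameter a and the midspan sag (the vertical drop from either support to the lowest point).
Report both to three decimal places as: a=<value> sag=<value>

seed: a₀ = √(S³/(24(L−S))) = √(179.438³/(24·20.149)) = 109.304807
iter 1: u=0.820815  f(a)=+6.897e-01  f'(a)=-3.941e-01  a ← 109.304807 − (+6.897e-01/-3.941e-01) = 111.054902
iter 2: u=0.807880  f(a)=+1.691e-02  f'(a)=-3.750e-01  a ← 111.054902 − (+1.691e-02/-3.750e-01) = 111.100007
iter 3: u=0.807552  f(a)=+1.074e-05  f'(a)=-3.745e-01  a ← 111.100007 − (+1.074e-05/-3.745e-01) = 111.100036
iter 4: u=0.807551  f(a)=+4.320e-12  f'(a)=-3.745e-01  a ← 111.100036 − (+4.320e-12/-3.745e-01) = 111.100036
converged: |Δa| < 1e-12 after 4 iterations
sag = a·(cosh(S/(2a)) − 1) = 111.100036·(cosh(0.807551) − 1) = 38.238374
T_max/T_min = cosh(S/(2a)) = 1.344180

a=111.100 sag=38.238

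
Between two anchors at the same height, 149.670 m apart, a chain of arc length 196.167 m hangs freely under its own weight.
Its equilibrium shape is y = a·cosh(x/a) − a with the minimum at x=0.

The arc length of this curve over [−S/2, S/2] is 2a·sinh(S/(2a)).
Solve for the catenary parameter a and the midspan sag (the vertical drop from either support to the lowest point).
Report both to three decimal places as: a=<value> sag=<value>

a=57.204 sag=56.342

seed: a₀ = √(S³/(24(L−S))) = √(149.670³/(24·46.497)) = 54.813060
iter 1: u=1.365277  f(a)=+4.531e+00  f'(a)=-2.035e+00  a ← 54.813060 − (+4.531e+00/-2.035e+00) = 57.039968
iter 2: u=1.311975  f(a)=+2.907e-01  f'(a)=-1.781e+00  a ← 57.039968 − (+2.907e-01/-1.781e+00) = 57.203209
iter 3: u=1.308231  f(a)=+1.379e-03  f'(a)=-1.764e+00  a ← 57.203209 − (+1.379e-03/-1.764e+00) = 57.203990
iter 4: u=1.308213  f(a)=+3.134e-08  f'(a)=-1.764e+00  a ← 57.203990 − (+3.134e-08/-1.764e+00) = 57.203990
iter 5: u=1.308213  f(a)=-2.842e-14  f'(a)=-1.764e+00  a ← 57.203990 − (-2.842e-14/-1.764e+00) = 57.203990
converged: |Δa| < 1e-12 after 5 iterations
sag = a·(cosh(S/(2a)) − 1) = 57.203990·(cosh(1.308213) − 1) = 56.341901
T_max/T_min = cosh(S/(2a)) = 1.984930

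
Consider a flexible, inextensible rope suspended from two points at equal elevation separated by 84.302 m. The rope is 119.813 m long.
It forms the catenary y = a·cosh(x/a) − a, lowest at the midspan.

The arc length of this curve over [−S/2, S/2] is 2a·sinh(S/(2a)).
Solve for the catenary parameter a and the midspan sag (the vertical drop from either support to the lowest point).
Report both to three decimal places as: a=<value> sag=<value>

a=28.049 sag=38.099

seed: a₀ = √(S³/(24(L−S))) = √(84.302³/(24·35.511)) = 26.513664
iter 1: u=1.589784  f(a)=+4.767e+00  f'(a)=-3.420e+00  a ← 26.513664 − (+4.767e+00/-3.420e+00) = 27.907705
iter 2: u=1.510371  f(a)=+4.018e-01  f'(a)=-2.866e+00  a ← 27.907705 − (+4.018e-01/-2.866e+00) = 28.047922
iter 3: u=1.502821  f(a)=+3.435e-03  f'(a)=-2.817e+00  a ← 28.047922 − (+3.435e-03/-2.817e+00) = 28.049142
iter 4: u=1.502755  f(a)=+2.557e-07  f'(a)=-2.816e+00  a ← 28.049142 − (+2.557e-07/-2.816e+00) = 28.049142
iter 5: u=1.502755  f(a)=-1.421e-14  f'(a)=-2.816e+00  a ← 28.049142 − (-1.421e-14/-2.816e+00) = 28.049142
converged: |Δa| < 1e-12 after 5 iterations
sag = a·(cosh(S/(2a)) − 1) = 28.049142·(cosh(1.502755) − 1) = 38.098746
T_max/T_min = cosh(S/(2a)) = 2.358286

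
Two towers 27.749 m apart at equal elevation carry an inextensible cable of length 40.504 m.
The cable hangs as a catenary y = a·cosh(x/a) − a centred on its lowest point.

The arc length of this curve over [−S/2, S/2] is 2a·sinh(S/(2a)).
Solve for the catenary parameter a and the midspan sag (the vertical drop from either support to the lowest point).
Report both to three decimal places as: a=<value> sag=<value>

seed: a₀ = √(S³/(24(L−S))) = √(27.749³/(24·12.755)) = 8.354590
iter 1: u=1.660704  f(a)=+1.879e+00  f'(a)=-3.983e+00  a ← 8.354590 − (+1.879e+00/-3.983e+00) = 8.826341
iter 2: u=1.571942  f(a)=+1.709e-01  f'(a)=-3.289e+00  a ← 8.826341 − (+1.709e-01/-3.289e+00) = 8.878307
iter 3: u=1.562742  f(a)=+1.726e-03  f'(a)=-3.222e+00  a ← 8.878307 − (+1.726e-03/-3.222e+00) = 8.878842
iter 4: u=1.562647  f(a)=+1.800e-07  f'(a)=-3.222e+00  a ← 8.878842 − (+1.800e-07/-3.222e+00) = 8.878842
iter 5: u=1.562647  f(a)=+7.105e-15  f'(a)=-3.222e+00  a ← 8.878842 − (+7.105e-15/-3.222e+00) = 8.878842
converged: |Δa| < 1e-12 after 5 iterations
sag = a·(cosh(S/(2a)) − 1) = 8.878842·(cosh(1.562647) − 1) = 13.233990
T_max/T_min = cosh(S/(2a)) = 2.490508

a=8.879 sag=13.234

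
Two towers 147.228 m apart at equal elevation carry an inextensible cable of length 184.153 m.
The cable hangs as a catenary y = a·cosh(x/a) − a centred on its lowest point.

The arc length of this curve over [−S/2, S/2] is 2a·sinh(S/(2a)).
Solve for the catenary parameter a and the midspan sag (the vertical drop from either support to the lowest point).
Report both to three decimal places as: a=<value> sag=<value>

a=62.148 sag=48.940

seed: a₀ = √(S³/(24(L−S))) = √(147.228³/(24·36.925)) = 60.009464
iter 1: u=1.226707  f(a)=+2.880e+00  f'(a)=-1.426e+00  a ← 60.009464 − (+2.880e+00/-1.426e+00) = 62.028944
iter 2: u=1.186769  f(a)=+1.518e-01  f'(a)=-1.279e+00  a ← 62.028944 − (+1.518e-01/-1.279e+00) = 62.147570
iter 3: u=1.184503  f(a)=+4.733e-04  f'(a)=-1.271e+00  a ← 62.147570 − (+4.733e-04/-1.271e+00) = 62.147942
iter 4: u=1.184496  f(a)=+4.636e-09  f'(a)=-1.271e+00  a ← 62.147942 − (+4.636e-09/-1.271e+00) = 62.147942
iter 5: u=1.184496  f(a)=+2.842e-14  f'(a)=-1.271e+00  a ← 62.147942 − (+2.842e-14/-1.271e+00) = 62.147942
converged: |Δa| < 1e-12 after 5 iterations
sag = a·(cosh(S/(2a)) − 1) = 62.147942·(cosh(1.184496) − 1) = 48.939630
T_max/T_min = cosh(S/(2a)) = 1.787470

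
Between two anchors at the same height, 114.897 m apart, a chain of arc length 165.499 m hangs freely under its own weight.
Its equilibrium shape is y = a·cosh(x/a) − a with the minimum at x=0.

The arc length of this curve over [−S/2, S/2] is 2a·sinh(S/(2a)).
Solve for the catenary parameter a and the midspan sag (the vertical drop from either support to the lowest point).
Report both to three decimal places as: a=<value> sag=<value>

a=37.473 sag=53.366

seed: a₀ = √(S³/(24(L−S))) = √(114.897³/(24·50.602)) = 35.340572
iter 1: u=1.625568  f(a)=+7.122e+00  f'(a)=-3.695e+00  a ← 35.340572 − (+7.122e+00/-3.695e+00) = 37.267872
iter 2: u=1.541502  f(a)=+6.241e-01  f'(a)=-3.074e+00  a ← 37.267872 − (+6.241e-01/-3.074e+00) = 37.470924
iter 3: u=1.533149  f(a)=+5.810e-03  f'(a)=-3.017e+00  a ← 37.470924 − (+5.810e-03/-3.017e+00) = 37.472850
iter 4: u=1.533070  f(a)=+5.137e-07  f'(a)=-3.016e+00  a ← 37.472850 − (+5.137e-07/-3.016e+00) = 37.472850
iter 5: u=1.533070  f(a)=-2.842e-14  f'(a)=-3.016e+00  a ← 37.472850 − (-2.842e-14/-3.016e+00) = 37.472850
converged: |Δa| < 1e-12 after 5 iterations
sag = a·(cosh(S/(2a)) − 1) = 37.472850·(cosh(1.533070) − 1) = 53.365987
T_max/T_min = cosh(S/(2a)) = 2.424124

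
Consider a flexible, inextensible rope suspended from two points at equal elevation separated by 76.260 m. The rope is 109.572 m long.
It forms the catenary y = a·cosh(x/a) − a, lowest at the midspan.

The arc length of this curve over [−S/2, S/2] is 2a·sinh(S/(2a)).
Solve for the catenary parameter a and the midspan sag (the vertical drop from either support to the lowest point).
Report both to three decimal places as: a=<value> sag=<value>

seed: a₀ = √(S³/(24(L−S))) = √(76.260³/(24·33.312)) = 23.552620
iter 1: u=1.618928  f(a)=+4.648e+00  f'(a)=-3.643e+00  a ← 23.552620 − (+4.648e+00/-3.643e+00) = 24.828493
iter 2: u=1.535736  f(a)=+4.044e-01  f'(a)=-3.034e+00  a ← 24.828493 − (+4.044e-01/-3.034e+00) = 24.961773
iter 3: u=1.527536  f(a)=+3.706e-03  f'(a)=-2.979e+00  a ← 24.961773 − (+3.706e-03/-2.979e+00) = 24.963017
iter 4: u=1.527460  f(a)=+3.175e-07  f'(a)=-2.978e+00  a ← 24.963017 − (+3.175e-07/-2.978e+00) = 24.963017
iter 5: u=1.527460  f(a)=-1.421e-14  f'(a)=-2.978e+00  a ← 24.963017 − (-1.421e-14/-2.978e+00) = 24.963017
converged: |Δa| < 1e-12 after 5 iterations
sag = a·(cosh(S/(2a)) − 1) = 24.963017·(cosh(1.527460) − 1) = 35.242116
T_max/T_min = cosh(S/(2a)) = 2.411773

a=24.963 sag=35.242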